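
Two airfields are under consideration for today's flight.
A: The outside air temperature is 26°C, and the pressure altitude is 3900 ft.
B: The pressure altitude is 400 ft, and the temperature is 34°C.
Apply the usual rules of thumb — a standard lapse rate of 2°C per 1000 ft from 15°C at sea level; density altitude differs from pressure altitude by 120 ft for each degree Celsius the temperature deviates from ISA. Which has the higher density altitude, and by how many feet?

A by 3380 ft

A: ISA temp = 7.2°C, deviation +18.8°C, DA = 3900 + 120 × 18.8 = 6156 ft.
B: ISA temp = 14.2°C, deviation +19.8°C, DA = 400 + 120 × 19.8 = 2776 ft.
A is higher by 6156 − 2776 = 3380 ft.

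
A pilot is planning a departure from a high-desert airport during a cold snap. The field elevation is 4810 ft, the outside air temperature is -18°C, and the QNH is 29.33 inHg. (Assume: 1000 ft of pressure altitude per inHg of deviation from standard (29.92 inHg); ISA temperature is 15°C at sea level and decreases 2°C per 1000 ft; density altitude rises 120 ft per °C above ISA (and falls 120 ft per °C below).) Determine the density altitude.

2736 ft

Pressure altitude = 4810 + (29.92 − 29.33) × 1000 = 4810 + (+590) = 5400 ft.
ISA temperature at 5400 ft = 15 − 2 × (5400/1000) = 4.2°C.
ISA deviation = -18 − 4.2 = -22.2°C.
Density altitude = 5400 + 120 × (-22.2) = 2736 ft.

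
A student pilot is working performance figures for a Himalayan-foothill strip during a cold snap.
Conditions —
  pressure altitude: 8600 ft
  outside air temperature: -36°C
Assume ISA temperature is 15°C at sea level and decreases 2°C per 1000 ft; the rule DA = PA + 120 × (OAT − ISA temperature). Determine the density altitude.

4544 ft

ISA temperature at 8600 ft = 15 − 2 × (8600/1000) = -2.2°C.
ISA deviation = -36 − (-2.2) = -33.8°C.
Density altitude = 8600 + 120 × (-33.8) = 8600 + (-4056) = 4544 ft.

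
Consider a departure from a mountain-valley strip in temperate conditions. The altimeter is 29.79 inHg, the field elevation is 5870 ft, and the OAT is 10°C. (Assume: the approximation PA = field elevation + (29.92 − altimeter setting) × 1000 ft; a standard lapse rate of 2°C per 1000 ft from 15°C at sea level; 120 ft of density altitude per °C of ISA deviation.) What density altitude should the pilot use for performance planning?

6840 ft

Pressure altitude = 5870 + (29.92 − 29.79) × 1000 = 5870 + (+130) = 6000 ft.
ISA temperature at 6000 ft = 15 − 2 × (6000/1000) = 3°C.
ISA deviation = 10 − 3 = +7°C.
Density altitude = 6000 + 120 × (7) = 6840 ft.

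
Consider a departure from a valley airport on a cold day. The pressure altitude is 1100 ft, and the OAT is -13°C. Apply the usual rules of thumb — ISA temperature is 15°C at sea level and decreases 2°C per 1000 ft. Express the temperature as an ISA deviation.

ISA-25.8°C

ISA temperature at 1100 ft = 15 − 2 × (1100/1000) = 12.8°C.
Deviation = OAT − ISA = -13 − 12.8 = -25.8°C.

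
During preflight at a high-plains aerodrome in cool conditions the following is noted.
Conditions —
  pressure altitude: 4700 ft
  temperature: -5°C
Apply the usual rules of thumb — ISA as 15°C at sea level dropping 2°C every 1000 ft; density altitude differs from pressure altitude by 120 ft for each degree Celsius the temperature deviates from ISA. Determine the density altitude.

3428 ft

ISA temperature at 4700 ft = 15 − 2 × (4700/1000) = 5.6°C.
ISA deviation = -5 − 5.6 = -10.6°C.
Density altitude = 4700 + 120 × (-10.6) = 4700 + (-1272) = 3428 ft.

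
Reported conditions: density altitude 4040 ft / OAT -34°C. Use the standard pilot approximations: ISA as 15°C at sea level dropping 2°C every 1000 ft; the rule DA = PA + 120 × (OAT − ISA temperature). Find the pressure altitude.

8000 ft

DA = PA + 120 × (OAT − (15 − 2·PA/1000)) = PA + 120·OAT − 1800 + 0.24·PA = 1.24·PA + 120·OAT − 1800.
So 1.24·PA = 4040 − 120 × (-34) + 1800 = 9920.
PA = 9920 / 1.24 = 8000 ft.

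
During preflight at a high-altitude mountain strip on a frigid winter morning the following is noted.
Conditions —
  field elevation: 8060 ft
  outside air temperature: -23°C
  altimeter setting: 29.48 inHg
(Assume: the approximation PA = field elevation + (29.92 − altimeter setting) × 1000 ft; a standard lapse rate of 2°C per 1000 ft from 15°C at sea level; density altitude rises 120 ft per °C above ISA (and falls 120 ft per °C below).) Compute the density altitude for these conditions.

5980 ft

Pressure altitude = 8060 + (29.92 − 29.48) × 1000 = 8060 + (+440) = 8500 ft.
ISA temperature at 8500 ft = 15 − 2 × (8500/1000) = -2°C.
ISA deviation = -23 − (-2) = -21°C.
Density altitude = 8500 + 120 × (-21) = 5980 ft.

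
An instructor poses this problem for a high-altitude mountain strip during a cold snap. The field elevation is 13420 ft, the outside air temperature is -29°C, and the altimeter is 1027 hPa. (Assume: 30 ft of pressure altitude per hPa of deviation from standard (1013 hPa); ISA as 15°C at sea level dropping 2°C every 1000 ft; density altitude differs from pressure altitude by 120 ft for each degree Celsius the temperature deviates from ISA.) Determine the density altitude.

10840 ft

Pressure altitude = 13420 + (1013 − 1027) × 30 = 13420 + (-420) = 13000 ft.
ISA temperature at 13000 ft = 15 − 2 × (13000/1000) = -11°C.
ISA deviation = -29 − (-11) = -18°C.
Density altitude = 13000 + 120 × (-18) = 10840 ft.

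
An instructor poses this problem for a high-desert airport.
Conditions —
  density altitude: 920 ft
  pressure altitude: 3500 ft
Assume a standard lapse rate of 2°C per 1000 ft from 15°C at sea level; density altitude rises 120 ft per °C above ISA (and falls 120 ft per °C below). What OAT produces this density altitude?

Density altitude − pressure altitude = 920 − 3500 = -2580 ft.
At 120 ft/°C that is an ISA deviation of -2580/120 = -21.5°C.
ISA temperature at 3500 ft = 15 − 2 × (3500/1000) = 8°C.
OAT = ISA + deviation = 8 + (-21.5) = -13.5°C.

-13.5°C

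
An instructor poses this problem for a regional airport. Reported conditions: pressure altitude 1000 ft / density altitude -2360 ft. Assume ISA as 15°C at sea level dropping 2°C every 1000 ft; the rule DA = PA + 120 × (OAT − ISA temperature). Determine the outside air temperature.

-15°C

Density altitude − pressure altitude = -2360 − 1000 = -3360 ft.
At 120 ft/°C that is an ISA deviation of -3360/120 = -28°C.
ISA temperature at 1000 ft = 15 − 2 × (1000/1000) = 13°C.
OAT = ISA + deviation = 13 + (-28) = -15°C.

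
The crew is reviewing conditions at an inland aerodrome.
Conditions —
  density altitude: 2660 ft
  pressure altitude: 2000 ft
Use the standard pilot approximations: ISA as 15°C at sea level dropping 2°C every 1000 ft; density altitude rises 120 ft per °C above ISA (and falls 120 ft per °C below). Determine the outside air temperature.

16.5°C

Density altitude − pressure altitude = 2660 − 2000 = +660 ft.
At 120 ft/°C that is an ISA deviation of 660/120 = +5.5°C.
ISA temperature at 2000 ft = 15 − 2 × (2000/1000) = 11°C.
OAT = ISA + deviation = 11 + (+5.5) = 16.5°C.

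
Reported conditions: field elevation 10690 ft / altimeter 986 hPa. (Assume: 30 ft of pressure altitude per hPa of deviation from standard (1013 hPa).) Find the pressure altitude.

11500 ft

Pressure correction = (1013 − 986) × 30 = +810 ft.
Pressure altitude = 10690 + (+810) = 11500 ft.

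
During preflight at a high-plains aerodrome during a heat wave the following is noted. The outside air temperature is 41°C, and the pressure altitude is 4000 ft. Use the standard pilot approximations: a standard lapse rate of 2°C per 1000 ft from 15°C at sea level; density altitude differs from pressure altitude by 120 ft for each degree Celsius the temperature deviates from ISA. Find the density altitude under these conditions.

ISA temperature at 4000 ft = 15 − 2 × (4000/1000) = 7°C.
ISA deviation = 41 − 7 = +34°C.
Density altitude = 4000 + 120 × (34) = 4000 + (+4080) = 8080 ft.

8080 ft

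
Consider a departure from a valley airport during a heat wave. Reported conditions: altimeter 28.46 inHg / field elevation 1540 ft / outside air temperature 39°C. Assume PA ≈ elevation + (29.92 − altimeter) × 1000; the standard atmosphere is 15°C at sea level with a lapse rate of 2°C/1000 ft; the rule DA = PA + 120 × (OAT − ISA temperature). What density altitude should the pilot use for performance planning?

Pressure altitude = 1540 + (29.92 − 28.46) × 1000 = 1540 + (+1460) = 3000 ft.
ISA temperature at 3000 ft = 15 − 2 × (3000/1000) = 9°C.
ISA deviation = 39 − 9 = +30°C.
Density altitude = 3000 + 120 × (30) = 6600 ft.

6600 ft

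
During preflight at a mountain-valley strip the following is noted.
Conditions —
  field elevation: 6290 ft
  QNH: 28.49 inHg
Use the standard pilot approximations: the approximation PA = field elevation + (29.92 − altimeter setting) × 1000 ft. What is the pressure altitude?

7720 ft

Pressure correction = (29.92 − 28.49) × 1000 = +1430 ft.
Pressure altitude = 6290 + (+1430) = 7720 ft.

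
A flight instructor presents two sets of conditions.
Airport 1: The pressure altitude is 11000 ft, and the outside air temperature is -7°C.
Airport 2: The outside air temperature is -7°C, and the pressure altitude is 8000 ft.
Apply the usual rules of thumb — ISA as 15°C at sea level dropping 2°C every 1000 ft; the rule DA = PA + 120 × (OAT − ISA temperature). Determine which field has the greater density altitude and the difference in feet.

Airport 1: ISA temp = -7°C, deviation 0°C, DA = 11000 + 120 × 0 = 11000 ft.
Airport 2: ISA temp = -1°C, deviation -6°C, DA = 8000 + 120 × (-6) = 7280 ft.
Airport 1 is higher by 11000 − 7280 = 3720 ft.

Airport 1 by 3720 ft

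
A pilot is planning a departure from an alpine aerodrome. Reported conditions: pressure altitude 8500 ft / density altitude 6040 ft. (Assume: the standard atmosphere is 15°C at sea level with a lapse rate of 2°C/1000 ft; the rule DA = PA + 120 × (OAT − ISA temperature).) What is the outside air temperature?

-22.5°C

Density altitude − pressure altitude = 6040 − 8500 = -2460 ft.
At 120 ft/°C that is an ISA deviation of -2460/120 = -20.5°C.
ISA temperature at 8500 ft = 15 − 2 × (8500/1000) = -2°C.
OAT = ISA + deviation = -2 + (-20.5) = -22.5°C.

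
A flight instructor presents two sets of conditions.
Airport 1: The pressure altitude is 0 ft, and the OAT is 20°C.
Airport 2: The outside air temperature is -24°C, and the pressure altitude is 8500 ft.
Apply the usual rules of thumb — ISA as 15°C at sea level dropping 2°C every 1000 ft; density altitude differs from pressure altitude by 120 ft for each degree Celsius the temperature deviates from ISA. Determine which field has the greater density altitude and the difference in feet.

Airport 2 by 5260 ft

Airport 1: ISA temp = 15°C, deviation +5°C, DA = 0 + 120 × 5 = 600 ft.
Airport 2: ISA temp = -2°C, deviation -22°C, DA = 8500 + 120 × (-22) = 5860 ft.
Airport 2 is higher by 5860 − 600 = 5260 ft.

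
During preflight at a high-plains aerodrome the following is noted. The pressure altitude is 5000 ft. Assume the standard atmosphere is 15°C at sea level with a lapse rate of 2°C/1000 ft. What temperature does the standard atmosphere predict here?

5°C

ISA temperature = 15 − 2 × (5000/1000) = 15 − 10 = 5°C.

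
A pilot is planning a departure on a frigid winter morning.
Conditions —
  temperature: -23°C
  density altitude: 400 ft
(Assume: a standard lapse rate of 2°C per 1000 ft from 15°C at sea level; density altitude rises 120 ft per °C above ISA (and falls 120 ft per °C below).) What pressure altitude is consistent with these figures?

DA = PA + 120 × (OAT − (15 − 2·PA/1000)) = PA + 120·OAT − 1800 + 0.24·PA = 1.24·PA + 120·OAT − 1800.
So 1.24·PA = 400 − 120 × (-23) + 1800 = 4960.
PA = 4960 / 1.24 = 4000 ft.

4000 ft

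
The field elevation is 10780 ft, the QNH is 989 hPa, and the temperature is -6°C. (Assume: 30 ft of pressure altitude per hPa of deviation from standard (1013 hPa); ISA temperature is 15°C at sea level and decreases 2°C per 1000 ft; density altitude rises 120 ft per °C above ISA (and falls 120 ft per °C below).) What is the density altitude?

11740 ft

Pressure altitude = 10780 + (1013 − 989) × 30 = 10780 + (+720) = 11500 ft.
ISA temperature at 11500 ft = 15 − 2 × (11500/1000) = -8°C.
ISA deviation = -6 − (-8) = +2°C.
Density altitude = 11500 + 120 × (2) = 11740 ft.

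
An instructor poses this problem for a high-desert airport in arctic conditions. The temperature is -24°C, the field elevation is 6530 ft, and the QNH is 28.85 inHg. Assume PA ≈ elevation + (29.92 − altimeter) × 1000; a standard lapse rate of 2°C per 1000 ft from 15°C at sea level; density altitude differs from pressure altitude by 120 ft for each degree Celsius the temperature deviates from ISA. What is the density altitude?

4744 ft

Pressure altitude = 6530 + (29.92 − 28.85) × 1000 = 6530 + (+1070) = 7600 ft.
ISA temperature at 7600 ft = 15 − 2 × (7600/1000) = -0.2°C.
ISA deviation = -24 − (-0.2) = -23.8°C.
Density altitude = 7600 + 120 × (-23.8) = 4744 ft.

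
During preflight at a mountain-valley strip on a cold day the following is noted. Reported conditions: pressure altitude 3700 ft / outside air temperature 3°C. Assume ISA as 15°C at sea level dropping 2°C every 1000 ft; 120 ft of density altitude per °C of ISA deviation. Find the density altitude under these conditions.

3148 ft

ISA temperature at 3700 ft = 15 − 2 × (3700/1000) = 7.6°C.
ISA deviation = 3 − 7.6 = -4.6°C.
Density altitude = 3700 + 120 × (-4.6) = 3700 + (-552) = 3148 ft.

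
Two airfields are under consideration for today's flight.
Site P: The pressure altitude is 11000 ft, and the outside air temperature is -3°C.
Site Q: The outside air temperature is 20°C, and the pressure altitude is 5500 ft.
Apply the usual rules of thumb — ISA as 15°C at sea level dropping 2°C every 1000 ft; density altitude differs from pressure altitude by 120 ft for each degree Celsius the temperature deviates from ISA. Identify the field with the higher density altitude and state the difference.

Site P: ISA temp = -7°C, deviation +4°C, DA = 11000 + 120 × 4 = 11480 ft.
Site Q: ISA temp = 4°C, deviation +16°C, DA = 5500 + 120 × 16 = 7420 ft.
Site P is higher by 11480 − 7420 = 4060 ft.

Site P by 4060 ft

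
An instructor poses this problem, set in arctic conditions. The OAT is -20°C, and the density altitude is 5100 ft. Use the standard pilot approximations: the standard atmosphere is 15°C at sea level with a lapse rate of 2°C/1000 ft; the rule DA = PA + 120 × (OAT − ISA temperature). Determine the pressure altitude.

DA = PA + 120 × (OAT − (15 − 2·PA/1000)) = PA + 120·OAT − 1800 + 0.24·PA = 1.24·PA + 120·OAT − 1800.
So 1.24·PA = 5100 − 120 × (-20) + 1800 = 9300.
PA = 9300 / 1.24 = 7500 ft.

7500 ft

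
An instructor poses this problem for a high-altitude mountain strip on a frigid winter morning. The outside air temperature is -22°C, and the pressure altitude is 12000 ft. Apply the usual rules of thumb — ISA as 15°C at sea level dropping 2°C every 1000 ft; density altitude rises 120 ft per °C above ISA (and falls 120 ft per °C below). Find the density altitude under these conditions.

10440 ft

ISA temperature at 12000 ft = 15 − 2 × (12000/1000) = -9°C.
ISA deviation = -22 − (-9) = -13°C.
Density altitude = 12000 + 120 × (-13) = 12000 + (-1560) = 10440 ft.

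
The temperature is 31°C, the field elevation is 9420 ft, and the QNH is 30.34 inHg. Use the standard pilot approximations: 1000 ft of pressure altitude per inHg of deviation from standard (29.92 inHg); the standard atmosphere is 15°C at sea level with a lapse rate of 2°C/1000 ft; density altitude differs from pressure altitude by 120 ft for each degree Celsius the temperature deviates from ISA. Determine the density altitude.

Pressure altitude = 9420 + (29.92 − 30.34) × 1000 = 9420 + (-420) = 9000 ft.
ISA temperature at 9000 ft = 15 − 2 × (9000/1000) = -3°C.
ISA deviation = 31 − (-3) = +34°C.
Density altitude = 9000 + 120 × (34) = 13080 ft.

13080 ft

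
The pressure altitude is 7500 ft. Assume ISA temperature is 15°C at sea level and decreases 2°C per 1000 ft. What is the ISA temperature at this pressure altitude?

ISA temperature = 15 − 2 × (7500/1000) = 15 − 15 = 0°C.

0°C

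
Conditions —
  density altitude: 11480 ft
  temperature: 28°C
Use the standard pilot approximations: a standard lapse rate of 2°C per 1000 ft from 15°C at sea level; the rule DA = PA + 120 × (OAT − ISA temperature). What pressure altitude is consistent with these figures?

DA = PA + 120 × (OAT − (15 − 2·PA/1000)) = PA + 120·OAT − 1800 + 0.24·PA = 1.24·PA + 120·OAT − 1800.
So 1.24·PA = 11480 − 120 × 28 + 1800 = 9920.
PA = 9920 / 1.24 = 8000 ft.

8000 ft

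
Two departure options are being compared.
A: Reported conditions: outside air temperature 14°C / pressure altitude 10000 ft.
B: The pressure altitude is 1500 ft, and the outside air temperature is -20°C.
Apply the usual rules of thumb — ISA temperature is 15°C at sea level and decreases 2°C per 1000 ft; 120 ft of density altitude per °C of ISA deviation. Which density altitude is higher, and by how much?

A: ISA temp = -5°C, deviation +19°C, DA = 10000 + 120 × 19 = 12280 ft.
B: ISA temp = 12°C, deviation -32°C, DA = 1500 + 120 × (-32) = -2340 ft.
A is higher by 12280 − (-2340) = 14620 ft.

A by 14620 ft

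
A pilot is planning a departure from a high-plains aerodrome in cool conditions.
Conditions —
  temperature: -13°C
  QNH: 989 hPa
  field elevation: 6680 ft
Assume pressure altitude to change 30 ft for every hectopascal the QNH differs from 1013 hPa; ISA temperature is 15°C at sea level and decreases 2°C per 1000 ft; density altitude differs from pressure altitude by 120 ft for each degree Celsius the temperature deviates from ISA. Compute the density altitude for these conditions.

5816 ft

Pressure altitude = 6680 + (1013 − 989) × 30 = 6680 + (+720) = 7400 ft.
ISA temperature at 7400 ft = 15 − 2 × (7400/1000) = 0.2°C.
ISA deviation = -13 − 0.2 = -13.2°C.
Density altitude = 7400 + 120 × (-13.2) = 5816 ft.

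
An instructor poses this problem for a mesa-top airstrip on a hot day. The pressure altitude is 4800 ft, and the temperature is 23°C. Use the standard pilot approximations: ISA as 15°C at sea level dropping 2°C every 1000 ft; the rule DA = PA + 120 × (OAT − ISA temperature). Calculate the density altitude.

6912 ft

ISA temperature at 4800 ft = 15 − 2 × (4800/1000) = 5.4°C.
ISA deviation = 23 − 5.4 = +17.6°C.
Density altitude = 4800 + 120 × (17.6) = 4800 + (+2112) = 6912 ft.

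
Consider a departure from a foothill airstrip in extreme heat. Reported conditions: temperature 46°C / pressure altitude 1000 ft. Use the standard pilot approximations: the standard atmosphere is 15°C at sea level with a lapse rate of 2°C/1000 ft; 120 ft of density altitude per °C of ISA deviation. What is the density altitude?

ISA temperature at 1000 ft = 15 − 2 × (1000/1000) = 13°C.
ISA deviation = 46 − 13 = +33°C.
Density altitude = 1000 + 120 × (33) = 1000 + (+3960) = 4960 ft.

4960 ft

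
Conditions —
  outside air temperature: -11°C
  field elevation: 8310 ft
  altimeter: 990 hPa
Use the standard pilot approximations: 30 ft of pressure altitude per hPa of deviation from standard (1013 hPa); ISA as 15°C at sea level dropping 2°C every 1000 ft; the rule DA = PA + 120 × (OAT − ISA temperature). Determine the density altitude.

8040 ft

Pressure altitude = 8310 + (1013 − 990) × 30 = 8310 + (+690) = 9000 ft.
ISA temperature at 9000 ft = 15 − 2 × (9000/1000) = -3°C.
ISA deviation = -11 − (-3) = -8°C.
Density altitude = 9000 + 120 × (-8) = 8040 ft.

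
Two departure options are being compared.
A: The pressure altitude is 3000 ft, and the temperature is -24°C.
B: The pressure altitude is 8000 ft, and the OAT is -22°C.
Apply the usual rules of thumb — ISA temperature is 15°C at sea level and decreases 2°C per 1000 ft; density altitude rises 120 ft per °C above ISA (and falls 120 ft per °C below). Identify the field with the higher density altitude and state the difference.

A: ISA temp = 9°C, deviation -33°C, DA = 3000 + 120 × (-33) = -960 ft.
B: ISA temp = -1°C, deviation -21°C, DA = 8000 + 120 × (-21) = 5480 ft.
B is higher by 5480 − (-960) = 6440 ft.

B by 6440 ft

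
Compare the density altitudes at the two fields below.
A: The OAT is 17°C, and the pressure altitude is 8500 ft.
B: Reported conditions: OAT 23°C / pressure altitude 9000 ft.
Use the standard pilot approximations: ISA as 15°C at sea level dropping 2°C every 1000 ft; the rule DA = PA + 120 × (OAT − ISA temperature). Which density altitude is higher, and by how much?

A: ISA temp = -2°C, deviation +19°C, DA = 8500 + 120 × 19 = 10780 ft.
B: ISA temp = -3°C, deviation +26°C, DA = 9000 + 120 × 26 = 12120 ft.
B is higher by 12120 − 10780 = 1340 ft.

B by 1340 ft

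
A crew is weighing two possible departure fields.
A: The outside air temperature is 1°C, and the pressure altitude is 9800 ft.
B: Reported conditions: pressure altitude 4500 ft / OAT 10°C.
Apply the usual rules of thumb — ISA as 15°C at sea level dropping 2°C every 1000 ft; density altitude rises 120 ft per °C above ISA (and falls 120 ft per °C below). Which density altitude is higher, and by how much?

A by 5492 ft

A: ISA temp = -4.6°C, deviation +5.6°C, DA = 9800 + 120 × 5.6 = 10472 ft.
B: ISA temp = 6°C, deviation +4°C, DA = 4500 + 120 × 4 = 4980 ft.
A is higher by 10472 − 4980 = 5492 ft.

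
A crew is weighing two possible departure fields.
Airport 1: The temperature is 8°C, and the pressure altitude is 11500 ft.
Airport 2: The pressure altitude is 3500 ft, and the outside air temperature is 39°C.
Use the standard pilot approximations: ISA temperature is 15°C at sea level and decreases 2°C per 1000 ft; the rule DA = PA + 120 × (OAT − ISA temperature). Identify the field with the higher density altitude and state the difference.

Airport 1: ISA temp = -8°C, deviation +16°C, DA = 11500 + 120 × 16 = 13420 ft.
Airport 2: ISA temp = 8°C, deviation +31°C, DA = 3500 + 120 × 31 = 7220 ft.
Airport 1 is higher by 13420 − 7220 = 6200 ft.

Airport 1 by 6200 ft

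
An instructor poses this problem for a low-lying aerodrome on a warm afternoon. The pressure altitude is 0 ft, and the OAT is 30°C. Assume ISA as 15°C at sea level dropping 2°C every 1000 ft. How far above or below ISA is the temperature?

ISA+15°C

ISA temperature at 0 ft = 15 − 2 × (0/1000) = 15°C.
Deviation = OAT − ISA = 30 − 15 = +15°C.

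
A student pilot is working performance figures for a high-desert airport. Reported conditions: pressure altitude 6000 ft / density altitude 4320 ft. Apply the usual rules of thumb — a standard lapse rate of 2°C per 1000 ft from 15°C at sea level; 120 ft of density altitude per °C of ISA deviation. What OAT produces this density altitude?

Density altitude − pressure altitude = 4320 − 6000 = -1680 ft.
At 120 ft/°C that is an ISA deviation of -1680/120 = -14°C.
ISA temperature at 6000 ft = 15 − 2 × (6000/1000) = 3°C.
OAT = ISA + deviation = 3 + (-14) = -11°C.

-11°C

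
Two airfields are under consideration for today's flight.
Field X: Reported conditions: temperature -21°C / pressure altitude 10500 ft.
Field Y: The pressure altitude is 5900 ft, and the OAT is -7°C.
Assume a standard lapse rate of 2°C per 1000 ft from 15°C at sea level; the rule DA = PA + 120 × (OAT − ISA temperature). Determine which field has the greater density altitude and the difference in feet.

Field X by 4024 ft

Field X: ISA temp = -6°C, deviation -15°C, DA = 10500 + 120 × (-15) = 8700 ft.
Field Y: ISA temp = 3.2°C, deviation -10.2°C, DA = 5900 + 120 × (-10.2) = 4676 ft.
Field X is higher by 8700 − 4676 = 4024 ft.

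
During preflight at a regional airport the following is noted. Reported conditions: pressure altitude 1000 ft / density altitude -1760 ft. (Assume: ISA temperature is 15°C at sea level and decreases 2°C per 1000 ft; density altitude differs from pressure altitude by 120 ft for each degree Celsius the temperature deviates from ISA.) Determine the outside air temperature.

-10°C

Density altitude − pressure altitude = -1760 − 1000 = -2760 ft.
At 120 ft/°C that is an ISA deviation of -2760/120 = -23°C.
ISA temperature at 1000 ft = 15 − 2 × (1000/1000) = 13°C.
OAT = ISA + deviation = 13 + (-23) = -10°C.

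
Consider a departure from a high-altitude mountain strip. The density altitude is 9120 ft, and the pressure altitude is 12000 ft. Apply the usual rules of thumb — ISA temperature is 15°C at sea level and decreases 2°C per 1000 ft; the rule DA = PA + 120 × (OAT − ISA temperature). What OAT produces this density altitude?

-33°C

Density altitude − pressure altitude = 9120 − 12000 = -2880 ft.
At 120 ft/°C that is an ISA deviation of -2880/120 = -24°C.
ISA temperature at 12000 ft = 15 − 2 × (12000/1000) = -9°C.
OAT = ISA + deviation = -9 + (-24) = -33°C.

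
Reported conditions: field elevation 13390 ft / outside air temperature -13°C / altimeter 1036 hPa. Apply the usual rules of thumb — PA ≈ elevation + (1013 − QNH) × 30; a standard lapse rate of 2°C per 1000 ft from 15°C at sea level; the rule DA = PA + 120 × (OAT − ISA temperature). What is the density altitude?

Pressure altitude = 13390 + (1013 − 1036) × 30 = 13390 + (-690) = 12700 ft.
ISA temperature at 12700 ft = 15 − 2 × (12700/1000) = -10.4°C.
ISA deviation = -13 − (-10.4) = -2.6°C.
Density altitude = 12700 + 120 × (-2.6) = 12388 ft.

12388 ft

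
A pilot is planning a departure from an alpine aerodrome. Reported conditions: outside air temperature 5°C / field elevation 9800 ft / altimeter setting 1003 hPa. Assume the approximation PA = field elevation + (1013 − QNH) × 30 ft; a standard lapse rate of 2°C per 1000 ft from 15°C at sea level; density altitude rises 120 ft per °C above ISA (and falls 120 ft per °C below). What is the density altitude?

11324 ft

Pressure altitude = 9800 + (1013 − 1003) × 30 = 9800 + (+300) = 10100 ft.
ISA temperature at 10100 ft = 15 − 2 × (10100/1000) = -5.2°C.
ISA deviation = 5 − (-5.2) = +10.2°C.
Density altitude = 10100 + 120 × (10.2) = 11324 ft.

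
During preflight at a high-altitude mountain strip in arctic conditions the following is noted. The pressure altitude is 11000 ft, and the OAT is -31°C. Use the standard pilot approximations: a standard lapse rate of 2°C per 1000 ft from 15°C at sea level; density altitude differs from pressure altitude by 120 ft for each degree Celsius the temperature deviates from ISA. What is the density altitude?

ISA temperature at 11000 ft = 15 − 2 × (11000/1000) = -7°C.
ISA deviation = -31 − (-7) = -24°C.
Density altitude = 11000 + 120 × (-24) = 11000 + (-2880) = 8120 ft.

8120 ft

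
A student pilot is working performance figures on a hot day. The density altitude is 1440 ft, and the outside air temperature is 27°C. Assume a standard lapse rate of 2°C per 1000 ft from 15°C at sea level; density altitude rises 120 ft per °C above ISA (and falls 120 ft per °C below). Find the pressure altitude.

0 ft

DA = PA + 120 × (OAT − (15 − 2·PA/1000)) = PA + 120·OAT − 1800 + 0.24·PA = 1.24·PA + 120·OAT − 1800.
So 1.24·PA = 1440 − 120 × 27 + 1800 = 0.
PA = 0 / 1.24 = 0 ft.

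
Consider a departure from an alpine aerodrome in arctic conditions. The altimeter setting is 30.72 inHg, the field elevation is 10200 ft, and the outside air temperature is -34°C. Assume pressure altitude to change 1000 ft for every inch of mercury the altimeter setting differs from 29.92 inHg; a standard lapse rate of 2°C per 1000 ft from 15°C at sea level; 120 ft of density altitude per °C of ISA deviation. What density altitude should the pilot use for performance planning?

5776 ft

Pressure altitude = 10200 + (29.92 − 30.72) × 1000 = 10200 + (-800) = 9400 ft.
ISA temperature at 9400 ft = 15 − 2 × (9400/1000) = -3.8°C.
ISA deviation = -34 − (-3.8) = -30.2°C.
Density altitude = 9400 + 120 × (-30.2) = 5776 ft.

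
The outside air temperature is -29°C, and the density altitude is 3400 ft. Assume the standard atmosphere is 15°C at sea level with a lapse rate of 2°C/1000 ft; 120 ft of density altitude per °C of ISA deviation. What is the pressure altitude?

7000 ft

DA = PA + 120 × (OAT − (15 − 2·PA/1000)) = PA + 120·OAT − 1800 + 0.24·PA = 1.24·PA + 120·OAT − 1800.
So 1.24·PA = 3400 − 120 × (-29) + 1800 = 8680.
PA = 8680 / 1.24 = 7000 ft.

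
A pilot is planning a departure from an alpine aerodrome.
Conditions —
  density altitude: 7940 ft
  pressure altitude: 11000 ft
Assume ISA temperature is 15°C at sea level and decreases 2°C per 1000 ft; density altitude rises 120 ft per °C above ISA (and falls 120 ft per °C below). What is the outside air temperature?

Density altitude − pressure altitude = 7940 − 11000 = -3060 ft.
At 120 ft/°C that is an ISA deviation of -3060/120 = -25.5°C.
ISA temperature at 11000 ft = 15 − 2 × (11000/1000) = -7°C.
OAT = ISA + deviation = -7 + (-25.5) = -32.5°C.

-32.5°C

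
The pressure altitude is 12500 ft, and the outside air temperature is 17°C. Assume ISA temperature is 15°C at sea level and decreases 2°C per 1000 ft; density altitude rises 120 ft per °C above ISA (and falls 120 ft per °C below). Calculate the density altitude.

ISA temperature at 12500 ft = 15 − 2 × (12500/1000) = -10°C.
ISA deviation = 17 − (-10) = +27°C.
Density altitude = 12500 + 120 × (27) = 12500 + (+3240) = 15740 ft.

15740 ft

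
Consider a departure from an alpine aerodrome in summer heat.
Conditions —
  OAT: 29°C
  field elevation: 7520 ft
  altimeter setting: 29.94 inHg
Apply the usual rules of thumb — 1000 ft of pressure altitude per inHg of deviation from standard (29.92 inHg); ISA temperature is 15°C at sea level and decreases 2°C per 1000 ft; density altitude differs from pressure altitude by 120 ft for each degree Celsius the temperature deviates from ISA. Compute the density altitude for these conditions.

10980 ft

Pressure altitude = 7520 + (29.92 − 29.94) × 1000 = 7520 + (-20) = 7500 ft.
ISA temperature at 7500 ft = 15 − 2 × (7500/1000) = 0°C.
ISA deviation = 29 − 0 = +29°C.
Density altitude = 7500 + 120 × (29) = 10980 ft.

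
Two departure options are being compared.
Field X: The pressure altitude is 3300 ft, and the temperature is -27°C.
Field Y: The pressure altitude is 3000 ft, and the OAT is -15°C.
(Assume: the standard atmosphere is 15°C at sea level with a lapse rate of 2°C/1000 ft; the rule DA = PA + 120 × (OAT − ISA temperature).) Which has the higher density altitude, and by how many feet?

Field Y by 1068 ft

Field X: ISA temp = 8.4°C, deviation -35.4°C, DA = 3300 + 120 × (-35.4) = -948 ft.
Field Y: ISA temp = 9°C, deviation -24°C, DA = 3000 + 120 × (-24) = 120 ft.
Field Y is higher by 120 − (-948) = 1068 ft.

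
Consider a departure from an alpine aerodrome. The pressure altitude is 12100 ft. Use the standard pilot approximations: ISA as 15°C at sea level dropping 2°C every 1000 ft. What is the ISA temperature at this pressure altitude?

ISA temperature = 15 − 2 × (12100/1000) = 15 − 24.2 = -9.2°C.

-9.2°C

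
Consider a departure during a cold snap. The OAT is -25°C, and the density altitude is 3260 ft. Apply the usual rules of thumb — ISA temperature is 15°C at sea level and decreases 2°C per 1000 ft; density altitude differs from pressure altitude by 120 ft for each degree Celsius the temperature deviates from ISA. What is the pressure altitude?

6500 ft

DA = PA + 120 × (OAT − (15 − 2·PA/1000)) = PA + 120·OAT − 1800 + 0.24·PA = 1.24·PA + 120·OAT − 1800.
So 1.24·PA = 3260 − 120 × (-25) + 1800 = 8060.
PA = 8060 / 1.24 = 6500 ft.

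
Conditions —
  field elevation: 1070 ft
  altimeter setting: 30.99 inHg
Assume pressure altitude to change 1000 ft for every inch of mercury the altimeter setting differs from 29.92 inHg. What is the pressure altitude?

0 ft

Pressure correction = (29.92 − 30.99) × 1000 = -1070 ft.
Pressure altitude = 1070 + (-1070) = 0 ft.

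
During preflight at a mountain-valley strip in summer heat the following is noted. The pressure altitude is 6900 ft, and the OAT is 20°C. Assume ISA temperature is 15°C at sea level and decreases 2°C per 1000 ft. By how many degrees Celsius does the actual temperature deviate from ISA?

ISA+18.8°C

ISA temperature at 6900 ft = 15 − 2 × (6900/1000) = 1.2°C.
Deviation = OAT − ISA = 20 − 1.2 = +18.8°C.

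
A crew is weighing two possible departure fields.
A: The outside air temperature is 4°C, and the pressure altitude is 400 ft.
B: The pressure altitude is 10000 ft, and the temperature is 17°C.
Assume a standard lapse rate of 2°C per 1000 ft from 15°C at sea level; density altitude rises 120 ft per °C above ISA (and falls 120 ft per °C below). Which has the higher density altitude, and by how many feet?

A: ISA temp = 14.2°C, deviation -10.2°C, DA = 400 + 120 × (-10.2) = -824 ft.
B: ISA temp = -5°C, deviation +22°C, DA = 10000 + 120 × 22 = 12640 ft.
B is higher by 12640 − (-824) = 13464 ft.

B by 13464 ft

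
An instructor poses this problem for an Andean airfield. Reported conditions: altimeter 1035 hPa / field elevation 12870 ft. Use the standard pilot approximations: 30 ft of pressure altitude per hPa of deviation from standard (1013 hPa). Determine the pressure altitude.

Pressure correction = (1013 − 1035) × 30 = -660 ft.
Pressure altitude = 12870 + (-660) = 12210 ft.

12210 ft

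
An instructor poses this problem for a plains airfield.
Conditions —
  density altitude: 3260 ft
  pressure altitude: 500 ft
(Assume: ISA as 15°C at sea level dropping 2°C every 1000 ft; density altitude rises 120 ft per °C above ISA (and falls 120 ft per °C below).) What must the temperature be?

37°C

Density altitude − pressure altitude = 3260 − 500 = +2760 ft.
At 120 ft/°C that is an ISA deviation of 2760/120 = +23°C.
ISA temperature at 500 ft = 15 − 2 × (500/1000) = 14°C.
OAT = ISA + deviation = 14 + (+23) = 37°C.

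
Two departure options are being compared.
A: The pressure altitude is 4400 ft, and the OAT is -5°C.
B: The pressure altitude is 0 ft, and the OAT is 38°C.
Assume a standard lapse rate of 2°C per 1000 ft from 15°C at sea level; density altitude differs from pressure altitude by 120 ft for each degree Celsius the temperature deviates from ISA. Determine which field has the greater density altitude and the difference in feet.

A by 296 ft

A: ISA temp = 6.2°C, deviation -11.2°C, DA = 4400 + 120 × (-11.2) = 3056 ft.
B: ISA temp = 15°C, deviation +23°C, DA = 0 + 120 × 23 = 2760 ft.
A is higher by 3056 − 2760 = 296 ft.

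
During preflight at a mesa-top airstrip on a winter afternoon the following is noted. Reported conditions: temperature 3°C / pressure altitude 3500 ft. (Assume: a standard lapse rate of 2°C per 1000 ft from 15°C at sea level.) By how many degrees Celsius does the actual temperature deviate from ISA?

ISA-5°C

ISA temperature at 3500 ft = 15 − 2 × (3500/1000) = 8°C.
Deviation = OAT − ISA = 3 − 8 = -5°C.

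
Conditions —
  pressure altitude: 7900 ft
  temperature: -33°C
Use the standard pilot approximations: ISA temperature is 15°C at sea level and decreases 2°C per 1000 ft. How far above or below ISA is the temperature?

ISA-32.2°C

ISA temperature at 7900 ft = 15 − 2 × (7900/1000) = -0.8°C.
Deviation = OAT − ISA = -33 − (-0.8) = -32.2°C.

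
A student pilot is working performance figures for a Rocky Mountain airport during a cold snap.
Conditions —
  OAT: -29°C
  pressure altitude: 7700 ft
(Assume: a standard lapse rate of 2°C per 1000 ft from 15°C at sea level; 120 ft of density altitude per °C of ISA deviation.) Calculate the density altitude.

4268 ft

ISA temperature at 7700 ft = 15 − 2 × (7700/1000) = -0.4°C.
ISA deviation = -29 − (-0.4) = -28.6°C.
Density altitude = 7700 + 120 × (-28.6) = 7700 + (-3432) = 4268 ft.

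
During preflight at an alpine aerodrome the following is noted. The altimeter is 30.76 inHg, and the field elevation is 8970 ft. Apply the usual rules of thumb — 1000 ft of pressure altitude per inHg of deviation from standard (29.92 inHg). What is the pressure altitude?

Pressure correction = (29.92 − 30.76) × 1000 = -840 ft.
Pressure altitude = 8970 + (-840) = 8130 ft.

8130 ft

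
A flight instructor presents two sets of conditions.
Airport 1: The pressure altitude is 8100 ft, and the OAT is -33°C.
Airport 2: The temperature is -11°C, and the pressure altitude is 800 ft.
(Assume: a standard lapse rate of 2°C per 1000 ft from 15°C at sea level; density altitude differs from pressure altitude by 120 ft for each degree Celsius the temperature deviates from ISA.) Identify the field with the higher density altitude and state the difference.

Airport 1 by 6412 ft

Airport 1: ISA temp = -1.2°C, deviation -31.8°C, DA = 8100 + 120 × (-31.8) = 4284 ft.
Airport 2: ISA temp = 13.4°C, deviation -24.4°C, DA = 800 + 120 × (-24.4) = -2128 ft.
Airport 1 is higher by 4284 − (-2128) = 6412 ft.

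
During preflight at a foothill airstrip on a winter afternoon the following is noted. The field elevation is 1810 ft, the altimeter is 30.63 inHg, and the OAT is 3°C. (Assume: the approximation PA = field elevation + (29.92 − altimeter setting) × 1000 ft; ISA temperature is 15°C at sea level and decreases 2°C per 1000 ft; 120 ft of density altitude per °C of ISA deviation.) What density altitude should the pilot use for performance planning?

Pressure altitude = 1810 + (29.92 − 30.63) × 1000 = 1810 + (-710) = 1100 ft.
ISA temperature at 1100 ft = 15 − 2 × (1100/1000) = 12.8°C.
ISA deviation = 3 − 12.8 = -9.8°C.
Density altitude = 1100 + 120 × (-9.8) = -76 ft.

-76 ft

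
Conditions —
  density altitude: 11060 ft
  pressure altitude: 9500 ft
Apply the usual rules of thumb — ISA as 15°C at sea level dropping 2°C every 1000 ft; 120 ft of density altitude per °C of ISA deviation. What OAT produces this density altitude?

9°C

Density altitude − pressure altitude = 11060 − 9500 = +1560 ft.
At 120 ft/°C that is an ISA deviation of 1560/120 = +13°C.
ISA temperature at 9500 ft = 15 − 2 × (9500/1000) = -4°C.
OAT = ISA + deviation = -4 + (+13) = 9°C.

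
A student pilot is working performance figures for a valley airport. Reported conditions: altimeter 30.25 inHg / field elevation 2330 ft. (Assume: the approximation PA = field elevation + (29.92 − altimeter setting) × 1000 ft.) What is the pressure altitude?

Pressure correction = (29.92 − 30.25) × 1000 = -330 ft.
Pressure altitude = 2330 + (-330) = 2000 ft.

2000 ft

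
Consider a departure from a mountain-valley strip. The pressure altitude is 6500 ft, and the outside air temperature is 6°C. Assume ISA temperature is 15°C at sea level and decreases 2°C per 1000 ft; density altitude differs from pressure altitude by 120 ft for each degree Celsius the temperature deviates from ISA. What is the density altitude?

ISA temperature at 6500 ft = 15 − 2 × (6500/1000) = 2°C.
ISA deviation = 6 − 2 = +4°C.
Density altitude = 6500 + 120 × (4) = 6500 + (+480) = 6980 ft.

6980 ft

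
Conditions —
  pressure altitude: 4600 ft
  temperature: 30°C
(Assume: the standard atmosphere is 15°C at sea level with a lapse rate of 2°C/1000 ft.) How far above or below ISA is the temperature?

ISA temperature at 4600 ft = 15 − 2 × (4600/1000) = 5.8°C.
Deviation = OAT − ISA = 30 − 5.8 = +24.2°C.

ISA+24.2°C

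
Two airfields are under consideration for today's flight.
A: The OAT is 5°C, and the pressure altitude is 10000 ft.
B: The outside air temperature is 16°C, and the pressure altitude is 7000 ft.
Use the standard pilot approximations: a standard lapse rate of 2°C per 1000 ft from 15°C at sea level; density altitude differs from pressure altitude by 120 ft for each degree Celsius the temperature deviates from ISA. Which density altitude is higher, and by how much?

A: ISA temp = -5°C, deviation +10°C, DA = 10000 + 120 × 10 = 11200 ft.
B: ISA temp = 1°C, deviation +15°C, DA = 7000 + 120 × 15 = 8800 ft.
A is higher by 11200 − 8800 = 2400 ft.

A by 2400 ft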